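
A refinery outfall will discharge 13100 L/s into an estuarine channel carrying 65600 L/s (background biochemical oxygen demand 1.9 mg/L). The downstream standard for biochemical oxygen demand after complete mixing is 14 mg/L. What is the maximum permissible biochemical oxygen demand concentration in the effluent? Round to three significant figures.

At the limit, (Qr·Cr + Qe·Cₑ)/(Qr + Qe) = 14:
Cₑ = (78700·14 − 65600·1.900) / 13100 = 74.59 mg/L.

74.6 mg/L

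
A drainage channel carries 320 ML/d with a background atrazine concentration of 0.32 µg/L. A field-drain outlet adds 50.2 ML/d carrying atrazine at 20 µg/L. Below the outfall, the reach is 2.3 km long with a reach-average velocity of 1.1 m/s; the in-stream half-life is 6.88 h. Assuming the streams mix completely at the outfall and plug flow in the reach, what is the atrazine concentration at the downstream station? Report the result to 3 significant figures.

2.82 µg/L

Conservation of mass: C = (320.0·0.3200 + 50.20·20.00) / 370.2 = 1106/370.2 = 2.989 µg/L.
Travel time t = 2.3·1000 / 1.1 = 2091 s = 0.5808 h.
Half-life 6.88 h → k = ln 2 / 6.88 = 0.1007 h⁻¹ = 2.418 d⁻¹.
After decay, C = 2.989 × e^(−kt) = 2.989 × 0.9432 = 2.819 µg/L.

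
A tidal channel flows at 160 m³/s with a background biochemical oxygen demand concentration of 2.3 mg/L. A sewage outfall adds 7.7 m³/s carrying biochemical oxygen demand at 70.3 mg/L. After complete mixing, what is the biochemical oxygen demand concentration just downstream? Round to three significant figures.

Mixed concentration C = ΣQC/ΣQ = (160.0·2.300 + 7.700·70.30) / 167.7 = 909.3/167.7 = 5.422 mg/L.

5.42 mg/L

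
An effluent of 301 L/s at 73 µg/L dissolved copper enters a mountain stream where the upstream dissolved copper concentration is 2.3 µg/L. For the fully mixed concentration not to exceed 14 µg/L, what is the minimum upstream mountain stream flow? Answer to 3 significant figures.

1520 L/s

Set C_mix = 14: (Q·2.300 + 301.0·73.00) / (Q + 301.0) = 14
→ Q = 301.0·(73.00 − 14)/(14 − 2.300) = 1518 L/s.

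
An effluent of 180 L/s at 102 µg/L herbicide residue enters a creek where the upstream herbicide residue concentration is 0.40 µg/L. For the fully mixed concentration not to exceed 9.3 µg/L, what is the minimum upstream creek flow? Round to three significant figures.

1870 L/s

Set C_mix = 9.3: (Q·0.4000 + 180.0·102.0) / (Q + 180.0) = 9.3
→ Q = 180.0·(102.0 − 9.3)/(9.3 − 0.4000) = 1875 L/s.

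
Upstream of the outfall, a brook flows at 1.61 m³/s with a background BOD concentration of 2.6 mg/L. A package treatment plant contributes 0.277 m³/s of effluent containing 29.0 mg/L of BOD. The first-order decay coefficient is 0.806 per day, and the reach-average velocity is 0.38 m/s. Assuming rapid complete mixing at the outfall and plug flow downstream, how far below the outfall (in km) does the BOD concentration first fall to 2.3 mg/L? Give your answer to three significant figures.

After mixing, C = (1.610·2.600 + 0.2770·29.00) / 1.887 = 12.22/1.887 = 6.475 mg/L.
Set 6.475·exp(−k·t) = 2.3 → t = ln(6.475/2.3)/k = 111000 s = 30.82 h.
Distance = v·t = 0.38·111000 = 42160 m = 42.16 km.

42.2 km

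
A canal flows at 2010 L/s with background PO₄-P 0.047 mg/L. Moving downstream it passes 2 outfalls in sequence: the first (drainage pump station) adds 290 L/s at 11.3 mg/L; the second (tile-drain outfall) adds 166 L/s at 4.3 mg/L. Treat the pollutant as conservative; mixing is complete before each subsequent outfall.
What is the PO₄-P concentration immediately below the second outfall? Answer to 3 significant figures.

1.66 mg/L

Below outfall 1: Q → 2300 L/s, C = (2010·0.04700 + 290.0·11.30)/2300 = 1.466 mg/L.
Below outfall 2: Q → 2466 L/s, C = (2300·1.466 + 166.0·4.300)/2466 = 1.657 mg/L.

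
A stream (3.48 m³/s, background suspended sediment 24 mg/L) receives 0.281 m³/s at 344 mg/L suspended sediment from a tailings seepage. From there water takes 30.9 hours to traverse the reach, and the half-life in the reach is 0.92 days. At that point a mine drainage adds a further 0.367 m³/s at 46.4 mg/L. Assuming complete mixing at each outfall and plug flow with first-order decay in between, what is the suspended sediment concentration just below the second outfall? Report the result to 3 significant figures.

20.7 mg/L

Mixed concentration C = ΣQC/ΣQ = (3.480·24.00 + 0.2810·344.0) / 3.761 = 180.2/3.761 = 47.91 mg/L; combined flow 3.761 m³/s.
Half-life 0.92 d → k = ln 2 / 0.92 = 0.7534 d⁻¹.
Decay over the reach: 47.91·exp(−kt) = 47.91·0.3791 = 18.16 mg/L.
At the second outfall, C = (3.761·18.16 + 0.3670·46.40) / (3.761 + 0.3670) = 20.67 mg/L.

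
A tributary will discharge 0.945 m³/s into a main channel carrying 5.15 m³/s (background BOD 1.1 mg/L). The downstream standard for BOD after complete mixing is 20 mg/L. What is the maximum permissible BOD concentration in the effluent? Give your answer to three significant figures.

At the limit, (Qr·Cr + Qe·Cₑ)/(Qr + Qe) = 20:
Cₑ = (6.095·20 − 5.150·1.100) / 0.9450 = 123.0 mg/L.

123 mg/L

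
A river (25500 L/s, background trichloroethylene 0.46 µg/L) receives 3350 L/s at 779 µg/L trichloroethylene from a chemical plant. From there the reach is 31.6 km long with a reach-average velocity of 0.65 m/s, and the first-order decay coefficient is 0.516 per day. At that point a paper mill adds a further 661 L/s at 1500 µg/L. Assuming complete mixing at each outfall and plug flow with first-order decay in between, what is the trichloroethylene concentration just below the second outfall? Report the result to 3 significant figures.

100 µg/L

Mass balance: C = (25500·0.4600 + 3350·779.0) / 28850 = 2621000/28850 = 90.86 µg/L; combined flow 28850 L/s.
Travel time t = 31.6·1000 / 0.65 = 48620 s = 13.50 h.
Applying C = C₀e^(−kt): 90.86 × 0.7480 = 67.97 µg/L.
Second outfall: C = (28850·67.97 + 661.0·1500)/29510 = 100.0 µg/L.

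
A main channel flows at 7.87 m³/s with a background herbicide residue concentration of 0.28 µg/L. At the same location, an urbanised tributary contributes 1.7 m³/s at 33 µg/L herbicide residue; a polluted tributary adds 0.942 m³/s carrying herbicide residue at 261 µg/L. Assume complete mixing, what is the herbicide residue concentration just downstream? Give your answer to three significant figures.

Conservation of mass: C = (7.870·0.2800 + 1.700·33.00 + 0.9420·261.0) / 10.51 = 304.2/10.51 = 28.94 µg/L.

28.9 µg/L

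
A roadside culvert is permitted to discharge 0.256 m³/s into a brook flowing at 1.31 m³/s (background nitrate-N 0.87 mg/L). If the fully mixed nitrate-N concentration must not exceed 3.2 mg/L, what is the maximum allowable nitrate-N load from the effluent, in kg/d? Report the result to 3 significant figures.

334 kg/d

Mass balance at the limit: 1.310·0.8700 + 0.2560·Cₑ = 1.566·3.2 → Cₑ = 15.12 mg/L.
Load = 0.2560 m³/s × 15.12 g/m³ × 86 400 s/d = 334.5 kg/d.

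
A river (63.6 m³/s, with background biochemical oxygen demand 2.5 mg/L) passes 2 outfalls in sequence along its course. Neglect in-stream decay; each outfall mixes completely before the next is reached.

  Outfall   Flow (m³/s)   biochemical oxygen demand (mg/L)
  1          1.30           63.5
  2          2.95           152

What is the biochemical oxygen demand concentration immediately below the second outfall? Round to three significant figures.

Outfall 1: combined Q = 64.90 m³/s; C = (63.60·2.500 + 1.300·63.50)/64.90 = 3.722 mg/L.
Outfall 2: combined Q = 67.85 m³/s; C = (64.90·3.722 + 2.950·152.0)/67.85 = 10.17 mg/L.

10.2 mg/L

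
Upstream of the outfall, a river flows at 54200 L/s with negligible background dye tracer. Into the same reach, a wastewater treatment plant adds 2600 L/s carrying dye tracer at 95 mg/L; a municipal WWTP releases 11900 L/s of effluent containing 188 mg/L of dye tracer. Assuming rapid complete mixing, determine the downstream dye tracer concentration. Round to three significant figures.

Mixed concentration C = ΣQC/ΣQ = (54200·0 + 2600·95.00 + 11900·188.0) / 68700 = 2484000/68700 = 36.16 mg/L.

36.2 mg/L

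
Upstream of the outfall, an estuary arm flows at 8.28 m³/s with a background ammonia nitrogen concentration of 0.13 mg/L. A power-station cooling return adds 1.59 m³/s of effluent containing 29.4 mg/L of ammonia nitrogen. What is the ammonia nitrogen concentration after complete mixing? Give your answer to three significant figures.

Conservation of mass: C = (8.280·0.1300 + 1.590·29.40) / 9.870 = 47.82/9.870 = 4.845 mg/L.

4.85 mg/L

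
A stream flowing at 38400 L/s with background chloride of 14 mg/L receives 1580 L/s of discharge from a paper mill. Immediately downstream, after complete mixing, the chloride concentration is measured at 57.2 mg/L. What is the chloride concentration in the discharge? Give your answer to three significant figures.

Mass balance: 38400·14.00 + 1580·Cₑ = 39980·57.20
→ Cₑ = (39980·57.20 − 38400·14.00) / 1580 = 1107 mg/L.

1110 mg/L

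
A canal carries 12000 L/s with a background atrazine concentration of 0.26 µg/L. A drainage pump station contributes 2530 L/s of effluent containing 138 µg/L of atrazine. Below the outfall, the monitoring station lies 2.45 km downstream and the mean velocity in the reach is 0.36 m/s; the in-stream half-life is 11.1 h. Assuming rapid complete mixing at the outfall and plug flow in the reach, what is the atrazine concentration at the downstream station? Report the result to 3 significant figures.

21.5 µg/L

After mixing, C = (12000·0.2600 + 2530·138.0) / 14530 = 352300/14530 = 24.24 µg/L.
Travel time t = 2.45·1000 / 0.36 = 6806 s = 1.890 h.
Half-life 11.1 h → k = ln 2 / 11.1 = 0.06245 h⁻¹ = 1.499 d⁻¹.
Decay over the reach: 24.24·exp(−kt) = 24.24·0.8887 = 21.54 µg/L.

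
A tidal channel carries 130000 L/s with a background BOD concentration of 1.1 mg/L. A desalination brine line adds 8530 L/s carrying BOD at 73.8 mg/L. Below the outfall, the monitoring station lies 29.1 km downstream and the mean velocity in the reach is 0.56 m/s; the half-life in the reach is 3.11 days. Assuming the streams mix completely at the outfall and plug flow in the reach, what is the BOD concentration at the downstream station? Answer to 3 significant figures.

4.88 mg/L

Mass balance: C = (130000·1.100 + 8530·73.80) / 138500 = 772500/138500 = 5.577 mg/L.
Travel time t = 29.1·1000 / 0.56 = 51960 s = 14.43 h.
Half-life 3.11 d → k = ln 2 / 3.11 = 0.2229 d⁻¹.
After decay, C = 5.577 × e^(−kt) = 5.577 × 0.8745 = 4.877 mg/L.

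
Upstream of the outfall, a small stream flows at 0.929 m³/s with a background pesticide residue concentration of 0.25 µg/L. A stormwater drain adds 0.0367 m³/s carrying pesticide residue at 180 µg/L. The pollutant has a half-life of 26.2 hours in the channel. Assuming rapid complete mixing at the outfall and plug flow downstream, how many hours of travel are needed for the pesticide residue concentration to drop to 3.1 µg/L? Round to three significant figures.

31.2 h

Mixed concentration C = ΣQC/ΣQ = (0.9290·0.2500 + 0.03670·180.0) / 0.9657 = 6.838/0.9657 = 7.081 µg/L.
Half-life 26.2 h → k = ln 2 / 26.2 = 0.02646 h⁻¹ = 0.6349 d⁻¹.
7.081·exp(−k·t) = 3.1 → t = ln(7.081/3.1)/k = 112400 s = 31.22 h.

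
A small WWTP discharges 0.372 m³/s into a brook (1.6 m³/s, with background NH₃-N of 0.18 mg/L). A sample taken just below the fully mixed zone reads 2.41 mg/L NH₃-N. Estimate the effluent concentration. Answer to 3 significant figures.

12.0 mg/L

Mass balance: 1.600·0.1800 + 0.3720·Cₑ = 1.972·2.410
→ Cₑ = (1.972·2.410 − 1.600·0.1800) / 0.3720 = 12.00 mg/L.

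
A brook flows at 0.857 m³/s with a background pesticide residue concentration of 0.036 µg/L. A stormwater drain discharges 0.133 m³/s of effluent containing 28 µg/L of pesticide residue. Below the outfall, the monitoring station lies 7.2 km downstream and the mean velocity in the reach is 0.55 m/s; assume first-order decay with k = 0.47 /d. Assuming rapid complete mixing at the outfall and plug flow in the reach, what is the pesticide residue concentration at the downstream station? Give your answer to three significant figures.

3.53 µg/L

After mixing, C = (0.8570·0.03600 + 0.1330·28.00) / 0.9900 = 3.755/0.9900 = 3.793 µg/L.
Travel time t = 7.2·1000 / 0.55 = 13090 s = 3.636 h.
Decay over the reach: 3.793·exp(−kt) = 3.793·0.9313 = 3.532 µg/L.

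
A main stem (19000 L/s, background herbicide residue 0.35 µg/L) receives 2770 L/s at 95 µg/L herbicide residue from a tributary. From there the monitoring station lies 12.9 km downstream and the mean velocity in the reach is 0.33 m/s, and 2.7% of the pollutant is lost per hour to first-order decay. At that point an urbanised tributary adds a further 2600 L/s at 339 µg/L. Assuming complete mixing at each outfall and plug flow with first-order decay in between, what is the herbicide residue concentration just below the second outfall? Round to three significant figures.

44.4 µg/L

Mixed concentration C = ΣQC/ΣQ = (19000·0.3500 + 2770·95.00) / 21770 = 269800/21770 = 12.39 µg/L; combined flow 21770 L/s.
Travel time t = 12.9·1000 / 0.33 = 39090 s = 10.86 h.
2.7%/h lost → k = −ln(1 − 0.027) = 0.02737 h⁻¹.
First-order decay: C = 12.39·exp(−k·t) = 12.39·0.7429 = 9.207 µg/L.
Second outfall: C = (21770·9.207 + 2600·339.0)/24370 = 44.39 µg/L.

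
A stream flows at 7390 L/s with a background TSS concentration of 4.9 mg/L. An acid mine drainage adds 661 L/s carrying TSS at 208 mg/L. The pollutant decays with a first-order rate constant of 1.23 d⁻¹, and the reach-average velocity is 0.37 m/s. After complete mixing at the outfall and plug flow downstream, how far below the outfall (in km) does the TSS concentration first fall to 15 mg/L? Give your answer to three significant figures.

9.45 km

After mixing, C = (7390·4.900 + 661.0·208.0) / 8051 = 173700/8051 = 21.57 mg/L.
Set 21.57·exp(−k·t) = 15 → t = ln(21.57/15)/k = 25530 s = 7.092 h.
Distance = v·t = 0.37·25530 = 9447 m = 9.447 km.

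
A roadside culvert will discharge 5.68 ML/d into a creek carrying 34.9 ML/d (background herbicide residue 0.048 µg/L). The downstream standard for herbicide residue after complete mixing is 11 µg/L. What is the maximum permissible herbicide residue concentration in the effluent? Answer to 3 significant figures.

78.3 µg/L

At the limit, (Qr·Cr + Qe·Cₑ)/(Qr + Qe) = 11:
Cₑ = (40.58·11 − 34.90·0.04800) / 5.680 = 78.29 µg/L.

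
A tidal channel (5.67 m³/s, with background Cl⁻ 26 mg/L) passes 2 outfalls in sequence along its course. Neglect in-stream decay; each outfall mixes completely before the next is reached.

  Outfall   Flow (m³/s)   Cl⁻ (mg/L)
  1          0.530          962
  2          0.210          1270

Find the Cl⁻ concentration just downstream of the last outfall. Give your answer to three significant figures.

Outfall 1: combined Q = 6.200 m³/s; C = (5.670·26.00 + 0.5300·962.0)/6.200 = 106.0 mg/L.
Outfall 2: combined Q = 6.410 m³/s; C = (6.200·106.0 + 0.2100·1270)/6.410 = 144.1 mg/L.

144 mg/L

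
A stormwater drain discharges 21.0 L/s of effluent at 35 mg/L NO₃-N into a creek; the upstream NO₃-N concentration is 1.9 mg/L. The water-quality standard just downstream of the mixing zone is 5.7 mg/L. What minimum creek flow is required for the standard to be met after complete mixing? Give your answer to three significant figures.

162 L/s

Set C_mix = 5.7: (Q·1.900 + 21.00·35.00) / (Q + 21.00) = 5.7
→ Q = 21.00·(35.00 − 5.7)/(5.7 − 1.900) = 161.9 L/s.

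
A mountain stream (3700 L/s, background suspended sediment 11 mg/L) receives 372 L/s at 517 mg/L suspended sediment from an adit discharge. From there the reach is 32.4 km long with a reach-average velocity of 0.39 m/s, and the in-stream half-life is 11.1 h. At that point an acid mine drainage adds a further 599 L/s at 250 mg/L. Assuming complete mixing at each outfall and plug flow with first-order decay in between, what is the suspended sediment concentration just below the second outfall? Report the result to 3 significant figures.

Conservation of mass: C = (3700·11.00 + 372.0·517.0) / 4072 = 233000/4072 = 57.23 mg/L; combined flow 4072 L/s.
Travel time t = 32.4·1000 / 0.39 = 83080 s = 23.08 h.
Half-life 11.1 h → k = ln 2 / 11.1 = 0.06245 h⁻¹ = 1.499 d⁻¹.
Applying C = C₀e^(−kt): 57.23 × 0.2367 = 13.54 mg/L.
Second outfall: C = (4072·13.54 + 599.0·250.0)/4671 = 43.87 mg/L.

43.9 mg/L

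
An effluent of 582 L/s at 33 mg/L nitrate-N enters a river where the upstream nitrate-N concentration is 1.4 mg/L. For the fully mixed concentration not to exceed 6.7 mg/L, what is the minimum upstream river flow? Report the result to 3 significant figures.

2890 L/s

Set C_mix = 6.7: (Q·1.400 + 582.0·33.00) / (Q + 582.0) = 6.7
→ Q = 582.0·(33.00 − 6.7)/(6.7 − 1.400) = 2888 L/s.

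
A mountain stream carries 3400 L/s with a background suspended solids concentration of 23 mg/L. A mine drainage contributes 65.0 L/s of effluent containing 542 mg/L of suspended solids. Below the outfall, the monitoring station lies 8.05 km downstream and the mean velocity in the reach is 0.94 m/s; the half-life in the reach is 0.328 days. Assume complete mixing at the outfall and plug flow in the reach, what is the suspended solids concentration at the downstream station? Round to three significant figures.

26.5 mg/L

Mass balance: C = (3400·23.00 + 65.00·542.0) / 3465 = 113400/3465 = 32.74 mg/L.
Travel time t = 8.05·1000 / 0.94 = 8564 s = 2.379 h.
Half-life 0.328 d → k = ln 2 / 0.328 = 2.113 d⁻¹.
Decay over the reach: 32.74·exp(−kt) = 32.74·0.8110 = 26.55 mg/L.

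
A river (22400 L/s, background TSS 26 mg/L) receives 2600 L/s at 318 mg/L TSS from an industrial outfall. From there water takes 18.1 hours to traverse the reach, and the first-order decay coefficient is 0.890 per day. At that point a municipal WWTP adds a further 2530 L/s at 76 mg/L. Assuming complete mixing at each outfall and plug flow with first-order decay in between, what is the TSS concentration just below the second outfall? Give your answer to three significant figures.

33.1 mg/L

Flow-weighted average: C = (22400·26.00 + 2600·318.0) / 25000 = 1409000/25000 = 56.37 mg/L; combined flow 25000 L/s.
First-order decay: C = 56.37·exp(−k·t) = 56.37·0.5111 = 28.81 mg/L.
Second outfall: C = (25000·28.81 + 2530·76.00)/27530 = 33.15 mg/L.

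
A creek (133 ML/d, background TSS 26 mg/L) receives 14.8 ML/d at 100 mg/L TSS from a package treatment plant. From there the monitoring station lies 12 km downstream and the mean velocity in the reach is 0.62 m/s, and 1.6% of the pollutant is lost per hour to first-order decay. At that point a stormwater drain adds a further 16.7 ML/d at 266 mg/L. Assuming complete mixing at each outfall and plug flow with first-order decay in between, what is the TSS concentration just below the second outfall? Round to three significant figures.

54.5 mg/L

Mass balance: C = (133.0·26.00 + 14.80·100.0) / 147.8 = 4938/147.8 = 33.41 mg/L; combined flow 147.8 ML/d.
Travel time t = 12·1000 / 0.62 = 19350 s = 5.376 h.
1.6%/h lost → k = −ln(1 − 0.016) = 0.01613 h⁻¹.
Decay over the reach: 33.41·exp(−kt) = 33.41·0.9169 = 30.63 mg/L.
Second outfall: C = (147.8·30.63 + 16.70·266.0)/164.5 = 54.53 mg/L.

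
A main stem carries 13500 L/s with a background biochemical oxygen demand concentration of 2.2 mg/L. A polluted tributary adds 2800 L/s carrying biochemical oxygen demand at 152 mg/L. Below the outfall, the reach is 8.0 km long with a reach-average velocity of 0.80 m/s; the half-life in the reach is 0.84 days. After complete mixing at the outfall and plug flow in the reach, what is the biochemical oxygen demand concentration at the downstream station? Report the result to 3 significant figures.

Conservation of mass: C = (13500·2.200 + 2800·152.0) / 16300 = 455300/16300 = 27.93 mg/L.
Travel time t = 8.0·1000 / 0.80 = 10000 s = 2.778 h.
Half-life 0.84 d → k = ln 2 / 0.84 = 0.8252 d⁻¹.
Applying C = C₀e^(−kt): 27.93 × 0.9089 = 25.39 mg/L.

25.4 mg/L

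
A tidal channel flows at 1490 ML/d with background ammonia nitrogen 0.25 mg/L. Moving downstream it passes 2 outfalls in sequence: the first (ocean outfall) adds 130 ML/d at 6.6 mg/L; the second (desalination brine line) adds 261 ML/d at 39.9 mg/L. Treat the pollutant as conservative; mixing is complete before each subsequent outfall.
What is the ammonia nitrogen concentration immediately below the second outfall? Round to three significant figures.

6.19 mg/L

Below outfall 1: Q → 1620 ML/d, C = (1490·0.2500 + 130.0·6.600)/1620 = 0.7596 mg/L.
Below outfall 2: Q → 1881 ML/d, C = (1620·0.7596 + 261.0·39.90)/1881 = 6.191 mg/L.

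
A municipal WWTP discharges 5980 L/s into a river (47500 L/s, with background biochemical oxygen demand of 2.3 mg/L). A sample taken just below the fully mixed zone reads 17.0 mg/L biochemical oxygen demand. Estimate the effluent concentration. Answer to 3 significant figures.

134 mg/L

Mass balance: 47500·2.300 + 5980·Cₑ = 53480·17.00
→ Cₑ = (53480·17.00 − 47500·2.300) / 5980 = 133.8 mg/L.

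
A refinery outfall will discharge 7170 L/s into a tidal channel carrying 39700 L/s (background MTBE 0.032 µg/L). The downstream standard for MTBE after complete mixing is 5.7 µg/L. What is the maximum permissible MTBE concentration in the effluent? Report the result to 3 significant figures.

At the limit, (Qr·Cr + Qe·Cₑ)/(Qr + Qe) = 5.7:
Cₑ = (46870·5.7 − 39700·0.03200) / 7170 = 37.08 µg/L.

37.1 µg/L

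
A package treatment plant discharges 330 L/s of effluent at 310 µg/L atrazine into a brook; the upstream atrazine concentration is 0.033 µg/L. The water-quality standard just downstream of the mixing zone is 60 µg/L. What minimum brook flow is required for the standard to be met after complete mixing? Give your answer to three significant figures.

Set C_mix = 60: (Q·0.03300 + 330.0·310.0) / (Q + 330.0) = 60
→ Q = 330.0·(310.0 − 60)/(60 − 0.03300) = 1376 L/s.

1380 L/s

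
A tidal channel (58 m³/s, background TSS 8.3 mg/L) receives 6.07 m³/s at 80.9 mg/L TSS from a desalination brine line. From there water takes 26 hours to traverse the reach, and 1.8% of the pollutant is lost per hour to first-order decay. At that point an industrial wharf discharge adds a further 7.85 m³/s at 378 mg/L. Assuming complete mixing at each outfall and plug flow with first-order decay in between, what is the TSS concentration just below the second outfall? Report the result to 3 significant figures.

49.7 mg/L

Flow-weighted average: C = (58.00·8.300 + 6.070·80.90) / 64.07 = 972.5/64.07 = 15.18 mg/L; combined flow 64.07 m³/s.
1.8%/h lost → k = −ln(1 − 0.018) = 0.01816 h⁻¹.
First-order decay: C = 15.18·exp(−k·t) = 15.18·0.6236 = 9.465 mg/L.
At the second outfall, C = (64.07·9.465 + 7.850·378.0) / (64.07 + 7.850) = 49.69 mg/L.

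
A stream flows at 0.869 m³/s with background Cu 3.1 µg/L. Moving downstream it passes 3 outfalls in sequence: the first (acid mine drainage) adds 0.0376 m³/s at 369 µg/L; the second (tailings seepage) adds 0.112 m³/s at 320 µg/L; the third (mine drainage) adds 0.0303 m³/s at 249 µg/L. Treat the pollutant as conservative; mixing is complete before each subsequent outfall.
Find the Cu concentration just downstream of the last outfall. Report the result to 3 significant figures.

57.2 µg/L

After outfall 1: Q = 0.8690 + 0.03760 = 0.9066 m³/s; C = (0.8690·3.100 + 0.03760·369.0)/0.9066 = 18.28 µg/L.
After outfall 2: Q = 0.9066 + 0.1120 = 1.019 m³/s; C = (0.9066·18.28 + 0.1120·320.0)/1.019 = 51.45 µg/L.
After outfall 3: Q = 1.019 + 0.03030 = 1.049 m³/s; C = (1.019·51.45 + 0.03030·249.0)/1.049 = 57.16 µg/L.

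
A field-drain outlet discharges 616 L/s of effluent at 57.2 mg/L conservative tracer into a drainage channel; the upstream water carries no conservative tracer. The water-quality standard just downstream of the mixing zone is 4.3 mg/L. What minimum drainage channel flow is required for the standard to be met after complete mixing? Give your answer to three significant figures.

Set C_mix = 4.3: (Q·0 + 616.0·57.20) / (Q + 616.0) = 4.3
→ Q = 616.0·(57.20 − 4.3)/(4.3 − 0) = 7578 L/s.

7580 L/s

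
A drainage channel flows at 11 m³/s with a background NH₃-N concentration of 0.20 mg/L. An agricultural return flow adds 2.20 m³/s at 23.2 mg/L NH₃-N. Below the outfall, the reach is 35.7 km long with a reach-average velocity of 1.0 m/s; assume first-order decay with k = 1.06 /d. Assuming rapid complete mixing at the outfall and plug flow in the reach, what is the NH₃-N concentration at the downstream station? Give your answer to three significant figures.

2.60 mg/L

Conservation of mass: C = (11.00·0.2000 + 2.200·23.20) / 13.20 = 53.24/13.20 = 4.033 mg/L.
Travel time t = 35.7·1000 / 1.0 = 35700 s = 9.917 h.
Applying C = C₀e^(−kt): 4.033 × 0.6453 = 2.603 mg/L.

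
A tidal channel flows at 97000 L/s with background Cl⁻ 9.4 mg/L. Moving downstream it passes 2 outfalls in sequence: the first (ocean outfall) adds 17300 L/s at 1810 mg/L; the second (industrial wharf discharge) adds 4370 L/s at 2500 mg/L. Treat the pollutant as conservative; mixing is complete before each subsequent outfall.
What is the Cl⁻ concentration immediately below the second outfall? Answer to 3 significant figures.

Below outfall 1: Q → 114300 L/s, C = (97000·9.400 + 17300·1810)/114300 = 281.9 mg/L.
Below outfall 2: Q → 118700 L/s, C = (114300·281.9 + 4370·2500)/118700 = 363.6 mg/L.

364 mg/L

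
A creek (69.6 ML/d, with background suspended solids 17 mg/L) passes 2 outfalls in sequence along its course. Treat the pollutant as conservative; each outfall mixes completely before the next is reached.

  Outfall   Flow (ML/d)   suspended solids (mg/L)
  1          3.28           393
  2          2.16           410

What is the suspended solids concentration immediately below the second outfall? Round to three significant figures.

After outfall 1: Q = 69.60 + 3.280 = 72.88 ML/d; C = (69.60·17.00 + 3.280·393.0)/72.88 = 33.92 mg/L.
After outfall 2: Q = 72.88 + 2.160 = 75.04 ML/d; C = (72.88·33.92 + 2.160·410.0)/75.04 = 44.75 mg/L.

44.7 mg/L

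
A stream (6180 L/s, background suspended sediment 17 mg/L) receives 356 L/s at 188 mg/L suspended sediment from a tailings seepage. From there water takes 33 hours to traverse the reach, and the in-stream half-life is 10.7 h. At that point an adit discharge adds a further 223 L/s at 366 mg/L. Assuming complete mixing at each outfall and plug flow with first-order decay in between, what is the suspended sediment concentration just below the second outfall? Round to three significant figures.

15.1 mg/L

After mixing, C = (6180·17.00 + 356.0·188.0) / 6536 = 172000/6536 = 26.31 mg/L; combined flow 6536 L/s.
Half-life 10.7 h → k = ln 2 / 10.7 = 0.06478 h⁻¹ = 1.555 d⁻¹.
Applying C = C₀e^(−kt): 26.31 × 0.1179 = 3.103 mg/L.
Second outfall: C = (6536·3.103 + 223.0·366.0)/6759 = 15.08 mg/L.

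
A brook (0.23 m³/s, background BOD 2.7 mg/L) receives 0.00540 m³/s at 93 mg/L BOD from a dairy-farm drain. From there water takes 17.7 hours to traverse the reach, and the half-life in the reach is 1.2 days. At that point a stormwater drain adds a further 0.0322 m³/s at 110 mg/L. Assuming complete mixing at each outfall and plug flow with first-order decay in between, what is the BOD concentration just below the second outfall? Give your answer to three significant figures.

16.0 mg/L

After mixing, C = (0.2300·2.700 + 0.005400·93.00) / 0.2354 = 1.123/0.2354 = 4.771 mg/L; combined flow 0.2354 m³/s.
Half-life 1.2 d → k = ln 2 / 1.2 = 0.5776 d⁻¹.
Decay over the reach: 4.771·exp(−kt) = 4.771·0.6531 = 3.116 mg/L.
Second outfall: C = (0.2354·3.116 + 0.03220·110.0)/0.2676 = 15.98 mg/L.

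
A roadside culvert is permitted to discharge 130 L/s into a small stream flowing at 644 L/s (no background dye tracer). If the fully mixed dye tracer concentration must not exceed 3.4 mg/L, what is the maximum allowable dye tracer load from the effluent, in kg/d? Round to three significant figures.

227 kg/d

Mass balance at the limit: 644.0·0 + 130.0·Cₑ = 774.0·3.4 → Cₑ = 20.24 mg/L.
130.0 L/s = 0.1300 m³/s. Load = 0.1300 m³/s × 20.24 g/m³ × 86 400 s/d = 227.4 kg/d.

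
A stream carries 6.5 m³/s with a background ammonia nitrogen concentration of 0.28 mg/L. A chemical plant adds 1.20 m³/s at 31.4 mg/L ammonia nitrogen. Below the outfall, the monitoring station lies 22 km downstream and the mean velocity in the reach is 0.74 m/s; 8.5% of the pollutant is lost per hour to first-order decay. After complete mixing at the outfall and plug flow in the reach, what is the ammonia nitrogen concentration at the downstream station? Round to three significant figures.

2.46 mg/L

After mixing, C = (6.500·0.2800 + 1.200·31.40) / 7.700 = 39.50/7.700 = 5.130 mg/L.
Travel time t = 22·1000 / 0.74 = 29730 s = 8.258 h.
8.5%/h lost → k = −ln(1 − 0.085) = 0.08883 h⁻¹.
Decay over the reach: 5.130·exp(−kt) = 5.130·0.4802 = 2.463 mg/L.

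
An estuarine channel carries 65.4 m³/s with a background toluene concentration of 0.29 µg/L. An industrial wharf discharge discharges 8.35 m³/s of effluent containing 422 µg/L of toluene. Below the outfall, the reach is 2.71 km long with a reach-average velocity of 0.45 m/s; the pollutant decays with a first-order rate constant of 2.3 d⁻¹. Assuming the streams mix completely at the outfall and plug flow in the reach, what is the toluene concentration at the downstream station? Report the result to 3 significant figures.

40.9 µg/L

Mixed concentration C = ΣQC/ΣQ = (65.40·0.2900 + 8.350·422.0) / 73.75 = 3543/73.75 = 48.04 µg/L.
Travel time t = 2.71·1000 / 0.45 = 6022 s = 1.673 h.
First-order decay: C = 48.04·exp(−k·t) = 48.04·0.8519 = 40.92 µg/L.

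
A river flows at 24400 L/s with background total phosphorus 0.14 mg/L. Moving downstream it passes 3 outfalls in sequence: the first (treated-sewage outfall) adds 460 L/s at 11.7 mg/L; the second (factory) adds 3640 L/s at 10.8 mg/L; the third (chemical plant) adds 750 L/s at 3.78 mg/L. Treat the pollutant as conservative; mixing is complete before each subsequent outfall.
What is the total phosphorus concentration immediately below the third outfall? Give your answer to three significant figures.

1.74 mg/L

Outfall 1: combined Q = 24860 L/s; C = (24400·0.1400 + 460.0·11.70)/24860 = 0.3539 mg/L.
Outfall 2: combined Q = 28500 L/s; C = (24860·0.3539 + 3640·10.80)/28500 = 1.688 mg/L.
Outfall 3: combined Q = 29250 L/s; C = (28500·1.688 + 750.0·3.780)/29250 = 1.742 mg/L.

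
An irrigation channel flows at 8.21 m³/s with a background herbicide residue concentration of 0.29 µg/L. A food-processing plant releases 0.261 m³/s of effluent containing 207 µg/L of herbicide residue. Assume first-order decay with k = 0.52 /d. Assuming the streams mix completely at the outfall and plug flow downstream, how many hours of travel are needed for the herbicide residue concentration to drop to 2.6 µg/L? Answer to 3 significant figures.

43.4 h

After mixing, C = (8.210·0.2900 + 0.2610·207.0) / 8.471 = 56.41/8.471 = 6.659 µg/L.
6.659·exp(−k·t) = 2.6 → t = ln(6.659/2.6)/k = 156300 s = 43.41 h.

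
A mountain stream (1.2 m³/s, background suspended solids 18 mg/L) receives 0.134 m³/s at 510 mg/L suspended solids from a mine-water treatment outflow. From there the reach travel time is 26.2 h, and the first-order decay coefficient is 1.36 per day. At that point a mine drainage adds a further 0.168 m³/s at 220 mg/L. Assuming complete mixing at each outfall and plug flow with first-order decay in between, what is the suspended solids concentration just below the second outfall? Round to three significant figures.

38.2 mg/L

Conservation of mass: C = (1.200·18.00 + 0.1340·510.0) / 1.334 = 89.94/1.334 = 67.42 mg/L; combined flow 1.334 m³/s.
Applying C = C₀e^(−kt): 67.42 × 0.2266 = 15.28 mg/L.
At the second outfall, C = (1.334·15.28 + 0.1680·220.0) / (1.334 + 0.1680) = 38.17 mg/L.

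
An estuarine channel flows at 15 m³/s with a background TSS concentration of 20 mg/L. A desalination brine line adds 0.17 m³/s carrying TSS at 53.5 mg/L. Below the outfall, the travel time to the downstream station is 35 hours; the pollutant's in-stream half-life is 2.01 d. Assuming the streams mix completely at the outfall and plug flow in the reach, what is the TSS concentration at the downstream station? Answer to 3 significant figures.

Mixed concentration C = ΣQC/ΣQ = (15.00·20.00 + 0.1700·53.50) / 15.17 = 309.1/15.17 = 20.38 mg/L.
Half-life 2.01 d → k = ln 2 / 2.01 = 0.3448 d⁻¹.
Decay over the reach: 20.38·exp(−kt) = 20.38·0.6048 = 12.32 mg/L.

12.3 mg/L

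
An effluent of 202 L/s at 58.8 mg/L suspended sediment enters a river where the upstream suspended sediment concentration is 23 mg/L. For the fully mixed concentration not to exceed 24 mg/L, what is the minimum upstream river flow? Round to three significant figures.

Set C_mix = 24: (Q·23.00 + 202.0·58.80) / (Q + 202.0) = 24
→ Q = 202.0·(58.80 − 24)/(24 − 23.00) = 7030 L/s.

7030 L/s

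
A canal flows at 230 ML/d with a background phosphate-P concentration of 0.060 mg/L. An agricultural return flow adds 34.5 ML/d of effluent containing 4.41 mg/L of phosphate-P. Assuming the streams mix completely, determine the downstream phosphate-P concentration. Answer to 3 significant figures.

0.627 mg/L

Conservation of mass: C = (230.0·0.06000 + 34.50·4.410) / 264.5 = 165.9/264.5 = 0.6274 mg/L.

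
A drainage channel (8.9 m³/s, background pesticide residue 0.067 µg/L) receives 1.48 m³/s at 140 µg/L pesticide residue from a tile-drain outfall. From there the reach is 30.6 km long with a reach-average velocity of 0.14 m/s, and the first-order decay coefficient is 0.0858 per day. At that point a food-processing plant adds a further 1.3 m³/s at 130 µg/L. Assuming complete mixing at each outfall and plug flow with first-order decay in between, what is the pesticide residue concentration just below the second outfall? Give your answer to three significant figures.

After mixing, C = (8.900·0.06700 + 1.480·140.0) / 10.38 = 207.8/10.38 = 20.02 µg/L; combined flow 10.38 m³/s.
Travel time t = 30.6·1000 / 0.14 = 218600 s = 60.71 h.
After decay, C = 20.02 × e^(−kt) = 20.02 × 0.8049 = 16.11 µg/L.
Second outfall: C = (10.38·16.11 + 1.300·130.0)/11.68 = 28.79 µg/L.

28.8 µg/L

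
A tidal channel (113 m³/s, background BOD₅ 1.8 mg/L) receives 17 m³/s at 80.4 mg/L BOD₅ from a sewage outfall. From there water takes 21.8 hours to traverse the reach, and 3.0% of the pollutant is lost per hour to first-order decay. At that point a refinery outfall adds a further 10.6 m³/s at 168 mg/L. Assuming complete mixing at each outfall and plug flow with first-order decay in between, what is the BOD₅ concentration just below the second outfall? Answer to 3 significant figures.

After mixing, C = (113.0·1.800 + 17.00·80.40) / 130.0 = 1570/130.0 = 12.08 mg/L; combined flow 130.0 m³/s.
3.0%/h lost → k = −ln(1 − 0.03) = 0.03046 h⁻¹.
Applying C = C₀e^(−kt): 12.08 × 0.5148 = 6.218 mg/L.
Second outfall: C = (130.0·6.218 + 10.60·168.0)/140.6 = 18.41 mg/L.

18.4 mg/L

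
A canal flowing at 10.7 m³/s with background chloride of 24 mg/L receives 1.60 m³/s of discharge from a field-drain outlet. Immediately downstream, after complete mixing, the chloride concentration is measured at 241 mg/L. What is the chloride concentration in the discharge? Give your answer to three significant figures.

Mass balance: 10.70·24.00 + 1.600·Cₑ = 12.30·241.0
→ Cₑ = (12.30·241.0 − 10.70·24.00) / 1.600 = 1692 mg/L.

1690 mg/L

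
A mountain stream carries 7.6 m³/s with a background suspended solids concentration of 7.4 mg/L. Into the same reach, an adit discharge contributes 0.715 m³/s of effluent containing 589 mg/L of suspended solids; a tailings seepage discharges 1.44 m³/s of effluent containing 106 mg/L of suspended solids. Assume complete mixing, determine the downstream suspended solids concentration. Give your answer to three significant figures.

64.6 mg/L

After mixing, C = (7.600·7.400 + 0.7150·589.0 + 1.440·106.0) / 9.755 = 630.0/9.755 = 64.58 mg/L.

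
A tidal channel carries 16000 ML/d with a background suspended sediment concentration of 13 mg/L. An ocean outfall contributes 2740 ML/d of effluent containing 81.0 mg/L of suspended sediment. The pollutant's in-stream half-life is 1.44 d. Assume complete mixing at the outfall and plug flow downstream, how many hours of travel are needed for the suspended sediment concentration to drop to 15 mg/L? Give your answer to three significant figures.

After mixing, C = (16000·13.00 + 2740·81.00) / 18740 = 429900/18740 = 22.94 mg/L.
Half-life 1.44 d → k = ln 2 / 1.44 = 0.4814 d⁻¹.
22.94·exp(−k·t) = 15 → t = ln(22.94/15)/k = 76270 s = 21.19 h.

21.2 h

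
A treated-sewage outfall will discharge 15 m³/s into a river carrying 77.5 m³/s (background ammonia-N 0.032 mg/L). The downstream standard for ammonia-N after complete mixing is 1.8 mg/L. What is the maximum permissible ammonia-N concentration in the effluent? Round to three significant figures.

10.9 mg/L

At the limit, (Qr·Cr + Qe·Cₑ)/(Qr + Qe) = 1.8:
Cₑ = (92.50·1.8 − 77.50·0.03200) / 15.00 = 10.93 mg/L.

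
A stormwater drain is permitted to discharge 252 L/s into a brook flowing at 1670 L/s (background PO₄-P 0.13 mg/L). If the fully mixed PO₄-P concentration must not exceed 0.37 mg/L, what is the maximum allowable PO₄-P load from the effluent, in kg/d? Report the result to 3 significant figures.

42.7 kg/d

Mass balance at the limit: 1670·0.1300 + 252.0·Cₑ = 1922·0.37 → Cₑ = 1.960 mg/L.
252.0 L/s = 0.2520 m³/s. Load = 0.2520 m³/s × 1.960 g/m³ × 86 400 s/d = 42.69 kg/d.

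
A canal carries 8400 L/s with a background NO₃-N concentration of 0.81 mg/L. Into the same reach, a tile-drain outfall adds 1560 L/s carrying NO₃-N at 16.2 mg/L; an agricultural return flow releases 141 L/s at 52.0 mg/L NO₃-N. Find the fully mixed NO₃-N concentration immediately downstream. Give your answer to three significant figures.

3.90 mg/L

Conservation of mass: C = (8400·0.8100 + 1560·16.20 + 141.0·52.00) / 10100 = 39410/10100 = 3.901 mg/L.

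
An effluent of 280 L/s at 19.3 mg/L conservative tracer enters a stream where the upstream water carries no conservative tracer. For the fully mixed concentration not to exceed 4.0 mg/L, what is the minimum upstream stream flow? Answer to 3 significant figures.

Set C_mix = 4.0: (Q·0 + 280.0·19.30) / (Q + 280.0) = 4.0
→ Q = 280.0·(19.30 − 4.0)/(4.0 − 0) = 1071 L/s.

1070 L/s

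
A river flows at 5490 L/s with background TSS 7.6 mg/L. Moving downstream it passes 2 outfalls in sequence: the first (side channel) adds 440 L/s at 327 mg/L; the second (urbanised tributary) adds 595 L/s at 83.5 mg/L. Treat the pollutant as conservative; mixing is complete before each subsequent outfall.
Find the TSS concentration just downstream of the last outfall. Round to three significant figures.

After outfall 1: Q = 5490 + 440.0 = 5930 L/s; C = (5490·7.600 + 440.0·327.0)/5930 = 31.30 mg/L.
After outfall 2: Q = 5930 + 595.0 = 6525 L/s; C = (5930·31.30 + 595.0·83.50)/6525 = 36.06 mg/L.

36.1 mg/L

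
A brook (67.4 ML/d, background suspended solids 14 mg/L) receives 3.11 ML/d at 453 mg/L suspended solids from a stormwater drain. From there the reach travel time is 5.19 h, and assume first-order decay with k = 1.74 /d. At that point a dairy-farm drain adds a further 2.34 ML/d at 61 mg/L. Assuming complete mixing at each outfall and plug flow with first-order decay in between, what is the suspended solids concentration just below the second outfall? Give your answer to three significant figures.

24.1 mg/L

Conservation of mass: C = (67.40·14.00 + 3.110·453.0) / 70.51 = 2352/70.51 = 33.36 mg/L; combined flow 70.51 ML/d.
Applying C = C₀e^(−kt): 33.36 × 0.6864 = 22.90 mg/L.
At the second outfall, C = (70.51·22.90 + 2.340·61.00) / (70.51 + 2.340) = 24.12 mg/L.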